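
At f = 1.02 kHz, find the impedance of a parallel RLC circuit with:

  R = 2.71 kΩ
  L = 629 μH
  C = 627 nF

Step 1 — Angular frequency: ω = 2π·f = 2π·1020 = 6409 rad/s.
Step 2 — Component impedances:
  R: Z = R = 2710 Ω
  L: Z = jωL = j·6409·0.000629 = 0 + j4.031 Ω
  C: Z = 1/(jωC) = -j/(ω·C) = 0 - j248.9 Ω
Step 3 — Parallel combination: 1/Z_total = 1/R + 1/L + 1/C; Z_total = 0.006195 + j4.098 Ω = 4.098∠89.9° Ω.

Z = 0.006195 + j4.098 Ω = 4.098∠89.9° Ω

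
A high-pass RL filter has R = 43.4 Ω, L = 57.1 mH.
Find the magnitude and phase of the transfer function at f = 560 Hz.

Step 1 — Angular frequency: ω = 2π·560 = 3519 rad/s.
Step 2 — Transfer function: H(jω) = jωL/(R + jωL).
Step 3 — Numerator jωL = j·200.9; denominator R + jωL = 43.4 + j200.9.
Step 4 — H = 0.9554 + j0.2064.
Step 5 — Magnitude: |H| = 0.9775 (-0.2 dB); phase: φ = 12.2°.

|H| = 0.9775 (-0.2 dB), φ = 12.2°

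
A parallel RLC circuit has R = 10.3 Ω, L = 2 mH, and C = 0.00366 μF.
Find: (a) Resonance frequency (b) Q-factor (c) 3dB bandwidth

Step 1 — Resonance: ω₀ = 1/√(LC) = 1/√(0.002·3.66e-09) = 3.696e+05 rad/s.
Step 2 — f₀ = ω₀/(2π) = 5.883e+04 Hz.
Step 3 — Parallel Q: Q = R/(ω₀L) = 10.3/(3.696e+05·0.002) = 0.01393.
Step 4 — Bandwidth: Δω = ω₀/Q = 2.653e+07 rad/s; BW = Δω/(2π) = 4.222e+06 Hz.

(a) f₀ = 5.883e+04 Hz  (b) Q = 0.01393  (c) BW = 4.222e+06 Hz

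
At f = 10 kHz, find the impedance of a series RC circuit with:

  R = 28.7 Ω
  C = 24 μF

Step 1 — Angular frequency: ω = 2π·f = 2π·1e+04 = 6.283e+04 rad/s.
Step 2 — Component impedances:
  R: Z = R = 28.7 Ω
  C: Z = 1/(jωC) = -j/(ω·C) = 0 - j0.6631 Ω
Step 3 — Series combination: Z_total = R + C = 28.7 - j0.6631 Ω = 28.71∠-1.3° Ω.

Z = 28.7 - j0.6631 Ω = 28.71∠-1.3° Ω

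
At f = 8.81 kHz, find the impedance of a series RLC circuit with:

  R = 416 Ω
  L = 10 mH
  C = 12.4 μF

Step 1 — Angular frequency: ω = 2π·f = 2π·8810 = 5.535e+04 rad/s.
Step 2 — Component impedances:
  R: Z = R = 416 Ω
  L: Z = jωL = j·5.535e+04·0.01 = 0 + j553.5 Ω
  C: Z = 1/(jωC) = -j/(ω·C) = 0 - j1.457 Ω
Step 3 — Series combination: Z_total = R + L + C = 416 + j552.1 Ω = 691.3∠53.0° Ω.

Z = 416 + j552.1 Ω = 691.3∠53.0° Ω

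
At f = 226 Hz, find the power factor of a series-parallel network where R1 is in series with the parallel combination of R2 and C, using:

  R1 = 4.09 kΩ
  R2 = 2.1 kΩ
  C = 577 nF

Step 1 — Angular frequency: ω = 2π·f = 2π·226 = 1420 rad/s.
Step 2 — Component impedances:
  R1: Z = R = 4090 Ω
  R2: Z = R = 2100 Ω
  C: Z = 1/(jωC) = -j/(ω·C) = 0 - j1220 Ω
Step 3 — Parallel branch: R2 || C = 1/(1/R2 + 1/C) = 530.2 - j912.3 Ω.
Step 4 — Series with R1: Z_total = R1 + (R2 || C) = 4620 - j912.3 Ω = 4709∠-11.2° Ω.
Step 5 — Power factor: PF = cos(φ) = Re(Z)/|Z| = 4620/4709 = 0.9811.
Step 6 — Type: Im(Z) = -912.3 ⇒ leading (phase φ = -11.2°).

PF = 0.9811 (leading, φ = -11.2°)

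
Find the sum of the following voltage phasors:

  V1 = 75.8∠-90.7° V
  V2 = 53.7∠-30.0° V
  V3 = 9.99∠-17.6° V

Step 1 — Convert each phasor to rectangular form:
  V1 = 75.8·(cos(-90.7°) + j·sin(-90.7°)) = -0.926 - j75.79 V
  V2 = 53.7·(cos(-30.0°) + j·sin(-30.0°)) = 46.51 - j26.85 V
  V3 = 9.99·(cos(-17.6°) + j·sin(-17.6°)) = 9.522 - j3.021 V
Step 2 — Sum components: V_total = 55.1 - j105.7 V.
Step 3 — Convert to polar: |V_total| = 119.2 V, ∠V_total = -62.5°.

V_total = 119.2∠-62.5° V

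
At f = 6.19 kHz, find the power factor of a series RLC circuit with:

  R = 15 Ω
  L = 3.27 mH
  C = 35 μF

Step 1 — Angular frequency: ω = 2π·f = 2π·6190 = 3.889e+04 rad/s.
Step 2 — Component impedances:
  R: Z = R = 15 Ω
  L: Z = jωL = j·3.889e+04·0.00327 = 0 + j127.2 Ω
  C: Z = 1/(jωC) = -j/(ω·C) = 0 - j0.7346 Ω
Step 3 — Series combination: Z_total = R + L + C = 15 + j126.4 Ω = 127.3∠83.2° Ω.
Step 4 — Power factor: PF = cos(φ) = Re(Z)/|Z| = 15/127.3 = 0.1178.
Step 5 — Type: Im(Z) = 126.4 ⇒ lagging (phase φ = 83.2°).

PF = 0.1178 (lagging, φ = 83.2°)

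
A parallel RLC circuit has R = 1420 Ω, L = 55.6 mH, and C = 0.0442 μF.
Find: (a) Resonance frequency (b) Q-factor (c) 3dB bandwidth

Step 1 — Resonance: ω₀ = 1/√(LC) = 1/√(0.0556·4.42e-08) = 2.017e+04 rad/s.
Step 2 — f₀ = ω₀/(2π) = 3210 Hz.
Step 3 — Parallel Q: Q = R/(ω₀L) = 1420/(2.017e+04·0.0556) = 1.266.
Step 4 — Bandwidth: Δω = ω₀/Q = 1.593e+04 rad/s; BW = Δω/(2π) = 2536 Hz.

(a) f₀ = 3210 Hz  (b) Q = 1.266  (c) BW = 2536 Hz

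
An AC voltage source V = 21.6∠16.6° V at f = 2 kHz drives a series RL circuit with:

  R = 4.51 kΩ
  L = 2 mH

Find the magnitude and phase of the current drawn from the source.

Step 1 — Angular frequency: ω = 2π·f = 2π·2000 = 1.257e+04 rad/s.
Step 2 — Component impedances:
  R: Z = R = 4510 Ω
  L: Z = jωL = j·1.257e+04·0.002 = 0 + j25.13 Ω
Step 3 — Series combination: Z_total = R + L = 4510 + j25.13 Ω = 4510∠0.3° Ω.
Step 4 — Source phasor: V = 21.6∠16.6° V = 20.7 + j6.171 V.
Step 5 — Ohm's law: I = V / Z_total = (20.7 + j6.171) / (4510 + j25.13) = 0.004597 + j0.001343 A.
Step 6 — Convert to polar: |I| = 0.004789 A, ∠I = 16.3°.

I = 0.004789∠16.3° A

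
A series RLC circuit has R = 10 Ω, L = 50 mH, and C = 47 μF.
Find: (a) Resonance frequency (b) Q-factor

Step 1 — Resonance condition Im(Z)=0 gives ω₀ = 1/√(LC).
Step 2 — ω₀ = 1/√(0.05·4.7e-05) = 652.3 rad/s.
Step 3 — f₀ = ω₀/(2π) = 103.8 Hz.
Step 4 — Series Q: Q = ω₀L/R = 652.3·0.05/10 = 3.262.

(a) f₀ = 103.8 Hz  (b) Q = 3.262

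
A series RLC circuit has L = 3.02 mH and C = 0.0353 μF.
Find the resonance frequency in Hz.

Step 1 — Resonance condition Im(Z)=0 gives ω₀ = 1/√(LC).
Step 2 — ω₀ = 1/√(0.00302·3.53e-08) = 9.685e+04 rad/s.
Step 3 — f₀ = ω₀/(2π) = 1.541e+04 Hz.

f₀ = 1.541e+04 Hz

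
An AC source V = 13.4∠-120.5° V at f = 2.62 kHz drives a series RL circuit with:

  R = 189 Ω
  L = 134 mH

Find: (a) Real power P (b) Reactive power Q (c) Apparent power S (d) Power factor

Step 1 — Angular frequency: ω = 2π·f = 2π·2620 = 1.646e+04 rad/s.
Step 2 — Component impedances:
  R: Z = R = 189 Ω
  L: Z = jωL = j·1.646e+04·0.134 = 0 + j2206 Ω
Step 3 — Series combination: Z_total = R + L = 189 + j2206 Ω = 2214∠85.1° Ω.
Step 4 — Source phasor: V = 13.4∠-120.5° V = -6.801 - j11.55 V.
Step 5 — Current: I = V / Z = -0.005458 + j0.002615 A = 0.006052∠154.4° A.
Step 6 — Complex power: S = V·I* = 0.006923 + j0.08081 VA.
Step 7 — Real power: P = Re(S) = 0.006923 W.
Step 8 — Reactive power: Q = Im(S) = 0.08081 VAR.
Step 9 — Apparent power: |S| = 0.0811 VA.
Step 10 — Power factor: PF = P/|S| = 0.08537 (lagging).

(a) P = 0.006923 W  (b) Q = 0.08081 VAR  (c) S = 0.0811 VA  (d) PF = 0.08537 (lagging)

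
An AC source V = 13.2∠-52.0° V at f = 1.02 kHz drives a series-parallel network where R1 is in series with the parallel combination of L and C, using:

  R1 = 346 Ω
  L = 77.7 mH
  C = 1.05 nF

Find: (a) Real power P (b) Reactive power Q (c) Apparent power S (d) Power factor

Step 1 — Angular frequency: ω = 2π·f = 2π·1020 = 6409 rad/s.
Step 2 — Component impedances:
  R1: Z = R = 346 Ω
  L: Z = jωL = j·6409·0.0777 = 0 + j498 Ω
  C: Z = 1/(jωC) = -j/(ω·C) = 0 - j1.486e+05 Ω
Step 3 — Parallel branch: L || C = 1/(1/L + 1/C) = 0 + j499.6 Ω.
Step 4 — Series with R1: Z_total = R1 + (L || C) = 346 + j499.6 Ω = 607.7∠55.3° Ω.
Step 5 — Source phasor: V = 13.2∠-52.0° V = 8.127 - j10.4 V.
Step 6 — Current: I = V / Z = -0.006458 - j0.02074 A = 0.02172∠-107.3° A.
Step 7 — Complex power: S = V·I* = 0.1632 + j0.2357 VA.
Step 8 — Real power: P = Re(S) = 0.1632 W.
Step 9 — Reactive power: Q = Im(S) = 0.2357 VAR.
Step 10 — Apparent power: |S| = 0.2867 VA.
Step 11 — Power factor: PF = P/|S| = 0.5693 (lagging).

(a) P = 0.1632 W  (b) Q = 0.2357 VAR  (c) S = 0.2867 VA  (d) PF = 0.5693 (lagging)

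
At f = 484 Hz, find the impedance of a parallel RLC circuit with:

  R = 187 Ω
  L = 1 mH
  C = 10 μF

Step 1 — Angular frequency: ω = 2π·f = 2π·484 = 3041 rad/s.
Step 2 — Component impedances:
  R: Z = R = 187 Ω
  L: Z = jωL = j·3041·0.001 = 0 + j3.041 Ω
  C: Z = 1/(jωC) = -j/(ω·C) = 0 - j32.88 Ω
Step 3 — Parallel combination: 1/Z_total = 1/R + 1/L + 1/C; Z_total = 0.06003 + j3.35 Ω = 3.35∠89.0° Ω.

Z = 0.06003 + j3.35 Ω = 3.35∠89.0° Ω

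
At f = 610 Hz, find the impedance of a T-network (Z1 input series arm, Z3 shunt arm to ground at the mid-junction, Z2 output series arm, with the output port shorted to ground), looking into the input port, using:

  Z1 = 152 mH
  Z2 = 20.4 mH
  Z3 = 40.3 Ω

Step 1 — Angular frequency: ω = 2π·f = 2π·610 = 3833 rad/s.
Step 2 — Component impedances:
  Z1: Z = jωL = j·3833·0.152 = 0 + j582.6 Ω
  Z2: Z = jωL = j·3833·0.0204 = 0 + j78.19 Ω
  Z3: Z = R = 40.3 Ω
Step 3 — With the output port shorted to ground, the output series arm Z2 runs from the junction to ground; the shunt arm Z3 also runs from the junction to ground. They appear in parallel: Z3 || Z2 = 31.84 + j16.41 Ω.
Step 4 — Series with input arm Z1: Z_in = Z1 + (Z3 || Z2) = 31.84 + j599 Ω = 599.8∠87.0° Ω.

Z = 31.84 + j599 Ω = 599.8∠87.0° Ω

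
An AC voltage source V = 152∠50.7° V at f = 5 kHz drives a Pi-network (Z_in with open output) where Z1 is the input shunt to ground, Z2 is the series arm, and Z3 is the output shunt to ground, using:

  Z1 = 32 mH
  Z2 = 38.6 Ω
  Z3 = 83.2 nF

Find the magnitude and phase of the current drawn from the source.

Step 1 — Angular frequency: ω = 2π·f = 2π·5000 = 3.142e+04 rad/s.
Step 2 — Component impedances:
  Z1: Z = jωL = j·3.142e+04·0.032 = 0 + j1005 Ω
  Z2: Z = R = 38.6 Ω
  Z3: Z = 1/(jωC) = -j/(ω·C) = 0 - j382.6 Ω
Step 3 — With open output, the series arm Z2 and the output shunt Z3 appear in series to ground: Z2 + Z3 = 38.6 - j382.6 Ω.
Step 4 — Parallel with input shunt Z1: Z_in = Z1 || (Z2 + Z3) = 100.2 - j611.4 Ω = 619.6∠-80.7° Ω.
Step 5 — Source phasor: V = 152∠50.7° V = 96.27 + j117.6 V.
Step 6 — Ohm's law: I = V / Z_total = (96.27 + j117.6) / (100.2 - j611.4) = -0.1622 + j0.184 A.
Step 7 — Convert to polar: |I| = 0.2453 A, ∠I = 131.4°.

I = 0.2453∠131.4° A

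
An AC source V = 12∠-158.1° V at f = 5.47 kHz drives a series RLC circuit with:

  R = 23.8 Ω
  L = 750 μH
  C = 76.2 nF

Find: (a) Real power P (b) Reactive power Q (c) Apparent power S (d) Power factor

Step 1 — Angular frequency: ω = 2π·f = 2π·5470 = 3.437e+04 rad/s.
Step 2 — Component impedances:
  R: Z = R = 23.8 Ω
  L: Z = jωL = j·3.437e+04·0.00075 = 0 + j25.78 Ω
  C: Z = 1/(jωC) = -j/(ω·C) = 0 - j381.8 Ω
Step 3 — Series combination: Z_total = R + L + C = 23.8 - j356.1 Ω = 356.9∠-86.2° Ω.
Step 4 — Source phasor: V = 12∠-158.1° V = -11.13 - j4.476 V.
Step 5 — Current: I = V / Z = 0.01043 - j0.03197 A = 0.03363∠-71.9° A.
Step 6 — Complex power: S = V·I* = 0.02691 - j0.4026 VA.
Step 7 — Real power: P = Re(S) = 0.02691 W.
Step 8 — Reactive power: Q = Im(S) = -0.4026 VAR.
Step 9 — Apparent power: |S| = 0.4035 VA.
Step 10 — Power factor: PF = P/|S| = 0.06669 (leading).

(a) P = 0.02691 W  (b) Q = -0.4026 VAR  (c) S = 0.4035 VA  (d) PF = 0.06669 (leading)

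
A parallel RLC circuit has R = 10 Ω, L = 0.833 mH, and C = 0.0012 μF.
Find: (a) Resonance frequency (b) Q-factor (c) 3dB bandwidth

Step 1 — Resonance: ω₀ = 1/√(LC) = 1/√(0.000833·1.2e-09) = 1e+06 rad/s.
Step 2 — f₀ = ω₀/(2π) = 1.592e+05 Hz.
Step 3 — Parallel Q: Q = R/(ω₀L) = 10/(1e+06·0.000833) = 0.012.
Step 4 — Bandwidth: Δω = ω₀/Q = 8.333e+07 rad/s; BW = Δω/(2π) = 1.326e+07 Hz.

(a) f₀ = 1.592e+05 Hz  (b) Q = 0.012  (c) BW = 1.326e+07 Hz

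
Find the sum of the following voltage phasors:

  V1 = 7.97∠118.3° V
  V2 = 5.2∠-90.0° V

Step 1 — Convert each phasor to rectangular form:
  V1 = 7.97·(cos(118.3°) + j·sin(118.3°)) = -3.778 + j7.017 V
  V2 = 5.2·(cos(-90.0°) + j·sin(-90.0°)) = 0 - j5.2 V
Step 2 — Sum components: V_total = -3.778 + j1.817 V.
Step 3 — Convert to polar: |V_total| = 4.193 V, ∠V_total = 154.3°.

V_total = 4.193∠154.3° V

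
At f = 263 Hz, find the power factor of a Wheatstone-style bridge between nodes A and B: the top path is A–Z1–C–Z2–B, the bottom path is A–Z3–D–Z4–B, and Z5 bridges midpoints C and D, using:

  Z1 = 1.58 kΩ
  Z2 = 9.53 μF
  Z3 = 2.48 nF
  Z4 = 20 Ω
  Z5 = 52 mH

Step 1 — Angular frequency: ω = 2π·f = 2π·263 = 1652 rad/s.
Step 2 — Component impedances:
  Z1: Z = R = 1580 Ω
  Z2: Z = 1/(jωC) = -j/(ω·C) = 0 - j63.5 Ω
  Z3: Z = 1/(jωC) = -j/(ω·C) = 0 - j2.44e+05 Ω
  Z4: Z = R = 20 Ω
  Z5: Z = jωL = j·1652·0.052 = 0 + j85.93 Ω
Step 3 — Bridge requires nodal analysis (the Z5 bridge couples midpoints C and D, so the two paths cannot be reduced to a simple series/parallel combination). Setting node B to ground and injecting 1 A at node A, the 3-node admittance system at A, C, D solves to V_A = Z_AB = 1667 - j175.4 Ω = 1677∠-6.0° Ω.
Step 4 — Power factor: PF = cos(φ) = Re(Z)/|Z| = 1667.3/1676.5 = 0.9945.
Step 5 — Type: Im(Z) = -175.4 ⇒ leading (phase φ = -6.0°).

PF = 0.9945 (leading, φ = -6.0°)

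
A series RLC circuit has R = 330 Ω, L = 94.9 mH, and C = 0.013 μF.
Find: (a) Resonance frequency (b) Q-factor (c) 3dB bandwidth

Step 1 — Resonance: ω₀ = 1/√(LC) = 1/√(0.0949·1.3e-08) = 2.847e+04 rad/s.
Step 2 — f₀ = ω₀/(2π) = 4531 Hz.
Step 3 — Series Q: Q = ω₀L/R = 2.847e+04·0.0949/330 = 8.187.
Step 4 — Bandwidth: Δω = ω₀/Q = 3477 rad/s; BW = Δω/(2π) = 553.4 Hz.

(a) f₀ = 4531 Hz  (b) Q = 8.187  (c) BW = 553.4 Hz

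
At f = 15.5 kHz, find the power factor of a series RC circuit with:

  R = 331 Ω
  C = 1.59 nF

Step 1 — Angular frequency: ω = 2π·f = 2π·1.55e+04 = 9.739e+04 rad/s.
Step 2 — Component impedances:
  R: Z = R = 331 Ω
  C: Z = 1/(jωC) = -j/(ω·C) = 0 - j6458 Ω
Step 3 — Series combination: Z_total = R + C = 331 - j6458 Ω = 6466∠-87.1° Ω.
Step 4 — Power factor: PF = cos(φ) = Re(Z)/|Z| = 331/6466 = 0.05119.
Step 5 — Type: Im(Z) = -6458 ⇒ leading (phase φ = -87.1°).

PF = 0.05119 (leading, φ = -87.1°)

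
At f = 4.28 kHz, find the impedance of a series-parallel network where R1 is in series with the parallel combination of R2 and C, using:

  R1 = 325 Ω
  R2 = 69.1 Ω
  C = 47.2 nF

Step 1 — Angular frequency: ω = 2π·f = 2π·4280 = 2.689e+04 rad/s.
Step 2 — Component impedances:
  R1: Z = R = 325 Ω
  R2: Z = R = 69.1 Ω
  C: Z = 1/(jωC) = -j/(ω·C) = 0 - j787.8 Ω
Step 3 — Parallel branch: R2 || C = 1/(1/R2 + 1/C) = 68.57 - j6.014 Ω.
Step 4 — Series with R1: Z_total = R1 + (R2 || C) = 393.6 - j6.014 Ω = 393.6∠-0.9° Ω.

Z = 393.6 - j6.014 Ω = 393.6∠-0.9° Ω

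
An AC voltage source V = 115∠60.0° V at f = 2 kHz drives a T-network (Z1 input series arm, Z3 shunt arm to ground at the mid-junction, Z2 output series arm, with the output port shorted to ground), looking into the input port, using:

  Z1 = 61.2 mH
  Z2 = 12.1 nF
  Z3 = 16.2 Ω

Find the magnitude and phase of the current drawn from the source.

Step 1 — Angular frequency: ω = 2π·f = 2π·2000 = 1.257e+04 rad/s.
Step 2 — Component impedances:
  Z1: Z = jωL = j·1.257e+04·0.0612 = 0 + j769.1 Ω
  Z2: Z = 1/(jωC) = -j/(ω·C) = 0 - j6577 Ω
  Z3: Z = R = 16.2 Ω
Step 3 — With the output port shorted to ground, the output series arm Z2 runs from the junction to ground; the shunt arm Z3 also runs from the junction to ground. They appear in parallel: Z3 || Z2 = 16.2 - j0.0399 Ω.
Step 4 — Series with input arm Z1: Z_in = Z1 + (Z3 || Z2) = 16.2 + j769 Ω = 769.2∠88.8° Ω.
Step 5 — Source phasor: V = 115∠60.0° V = 57.5 + j99.59 V.
Step 6 — Ohm's law: I = V / Z_total = (57.5 + j99.59) / (16.2 + j769) = 0.131 - j0.07201 A.
Step 7 — Convert to polar: |I| = 0.1495 A, ∠I = -28.8°.

I = 0.1495∠-28.8° A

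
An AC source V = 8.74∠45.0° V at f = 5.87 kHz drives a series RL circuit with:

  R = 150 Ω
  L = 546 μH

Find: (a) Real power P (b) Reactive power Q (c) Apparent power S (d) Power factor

Step 1 — Angular frequency: ω = 2π·f = 2π·5870 = 3.688e+04 rad/s.
Step 2 — Component impedances:
  R: Z = R = 150 Ω
  L: Z = jωL = j·3.688e+04·0.000546 = 0 + j20.14 Ω
Step 3 — Series combination: Z_total = R + L = 150 + j20.14 Ω = 151.3∠7.6° Ω.
Step 4 — Source phasor: V = 8.74∠45.0° V = 6.18 + j6.18 V.
Step 5 — Current: I = V / Z = 0.0459 + j0.03504 A = 0.05775∠37.4° A.
Step 6 — Complex power: S = V·I* = 0.5002 + j0.06716 VA.
Step 7 — Real power: P = Re(S) = 0.5002 W.
Step 8 — Reactive power: Q = Im(S) = 0.06716 VAR.
Step 9 — Apparent power: |S| = 0.5047 VA.
Step 10 — Power factor: PF = P/|S| = 0.9911 (lagging).

(a) P = 0.5002 W  (b) Q = 0.06716 VAR  (c) S = 0.5047 VA  (d) PF = 0.9911 (lagging)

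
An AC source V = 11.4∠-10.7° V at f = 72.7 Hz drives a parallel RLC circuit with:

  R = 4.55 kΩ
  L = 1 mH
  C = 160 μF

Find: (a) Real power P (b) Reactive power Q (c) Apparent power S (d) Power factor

Step 1 — Angular frequency: ω = 2π·f = 2π·72.7 = 456.8 rad/s.
Step 2 — Component impedances:
  R: Z = R = 4550 Ω
  L: Z = jωL = j·456.8·0.001 = 0 + j0.4568 Ω
  C: Z = 1/(jωC) = -j/(ω·C) = 0 - j13.68 Ω
Step 3 — Parallel combination: 1/Z_total = 1/R + 1/L + 1/C; Z_total = 4.908e-05 + j0.4726 Ω = 0.4726∠90.0° Ω.
Step 4 — Source phasor: V = 11.4∠-10.7° V = 11.2 - j2.117 V.
Step 5 — Current: I = V / Z = -4.477 - j23.7 A = 24.12∠-100.7° A.
Step 6 — Complex power: S = V·I* = 0.02856 + j275 VA.
Step 7 — Real power: P = Re(S) = 0.02856 W.
Step 8 — Reactive power: Q = Im(S) = 275 VAR.
Step 9 — Apparent power: |S| = 275 VA.
Step 10 — Power factor: PF = P/|S| = 0.0001039 (lagging).

(a) P = 0.02856 W  (b) Q = 275 VAR  (c) S = 275 VA  (d) PF = 0.0001039 (lagging)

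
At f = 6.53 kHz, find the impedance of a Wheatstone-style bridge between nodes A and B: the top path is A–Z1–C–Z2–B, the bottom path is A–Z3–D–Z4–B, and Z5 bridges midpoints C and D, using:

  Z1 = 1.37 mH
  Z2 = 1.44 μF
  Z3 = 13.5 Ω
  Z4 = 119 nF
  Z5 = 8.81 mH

Step 1 — Angular frequency: ω = 2π·f = 2π·6530 = 4.103e+04 rad/s.
Step 2 — Component impedances:
  Z1: Z = jωL = j·4.103e+04·0.00137 = 0 + j56.21 Ω
  Z2: Z = 1/(jωC) = -j/(ω·C) = 0 - j16.93 Ω
  Z3: Z = R = 13.5 Ω
  Z4: Z = 1/(jωC) = -j/(ω·C) = 0 - j204.8 Ω
  Z5: Z = jωL = j·4.103e+04·0.00881 = 0 + j361.5 Ω
Step 3 — Bridge requires nodal analysis (the Z5 bridge couples midpoints C and D, so the two paths cannot be reduced to a simple series/parallel combination). Setting node B to ground and injecting 1 A at node A, the 3-node admittance system at A, C, D solves to V_A = Z_AB = 0.007779 + j37.53 Ω = 37.53∠90.0° Ω.

Z = 0.007779 + j37.53 Ω = 37.53∠90.0° Ω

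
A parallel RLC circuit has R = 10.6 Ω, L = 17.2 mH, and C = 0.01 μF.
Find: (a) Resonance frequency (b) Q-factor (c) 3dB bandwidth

Step 1 — Resonance: ω₀ = 1/√(LC) = 1/√(0.0172·1e-08) = 7.625e+04 rad/s.
Step 2 — f₀ = ω₀/(2π) = 1.214e+04 Hz.
Step 3 — Parallel Q: Q = R/(ω₀L) = 10.6/(7.625e+04·0.0172) = 0.008082.
Step 4 — Bandwidth: Δω = ω₀/Q = 9.434e+06 rad/s; BW = Δω/(2π) = 1.501e+06 Hz.

(a) f₀ = 1.214e+04 Hz  (b) Q = 0.008082  (c) BW = 1.501e+06 Hz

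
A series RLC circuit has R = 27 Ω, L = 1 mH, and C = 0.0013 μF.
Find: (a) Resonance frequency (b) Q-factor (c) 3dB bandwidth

Step 1 — Resonance: ω₀ = 1/√(LC) = 1/√(0.001·1.3e-09) = 8.771e+05 rad/s.
Step 2 — f₀ = ω₀/(2π) = 1.396e+05 Hz.
Step 3 — Series Q: Q = ω₀L/R = 8.771e+05·0.001/27 = 32.48.
Step 4 — Bandwidth: Δω = ω₀/Q = 2.7e+04 rad/s; BW = Δω/(2π) = 4297 Hz.

(a) f₀ = 1.396e+05 Hz  (b) Q = 32.48  (c) BW = 4297 Hz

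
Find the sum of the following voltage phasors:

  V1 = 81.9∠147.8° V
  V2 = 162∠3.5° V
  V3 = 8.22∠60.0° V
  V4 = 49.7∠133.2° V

Step 1 — Convert each phasor to rectangular form:
  V1 = 81.9·(cos(147.8°) + j·sin(147.8°)) = -69.3 + j43.64 V
  V2 = 162·(cos(3.5°) + j·sin(3.5°)) = 161.7 + j9.89 V
  V3 = 8.22·(cos(60.0°) + j·sin(60.0°)) = 4.11 + j7.119 V
  V4 = 49.7·(cos(133.2°) + j·sin(133.2°)) = -34.02 + j36.23 V
Step 2 — Sum components: V_total = 62.48 + j96.88 V.
Step 3 — Convert to polar: |V_total| = 115.3 V, ∠V_total = 57.2°.

V_total = 115.3∠57.2° V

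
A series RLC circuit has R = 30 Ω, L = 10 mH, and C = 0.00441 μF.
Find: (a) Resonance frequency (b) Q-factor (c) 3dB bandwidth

Step 1 — Resonance: ω₀ = 1/√(LC) = 1/√(0.01·4.41e-09) = 1.506e+05 rad/s.
Step 2 — f₀ = ω₀/(2π) = 2.397e+04 Hz.
Step 3 — Series Q: Q = ω₀L/R = 1.506e+05·0.01/30 = 50.19.
Step 4 — Bandwidth: Δω = ω₀/Q = 3000 rad/s; BW = Δω/(2π) = 477.5 Hz.

(a) f₀ = 2.397e+04 Hz  (b) Q = 50.19  (c) BW = 477.5 Hz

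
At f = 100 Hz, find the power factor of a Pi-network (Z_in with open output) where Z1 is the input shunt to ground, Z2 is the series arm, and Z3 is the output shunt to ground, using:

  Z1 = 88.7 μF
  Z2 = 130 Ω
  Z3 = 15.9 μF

Step 1 — Angular frequency: ω = 2π·f = 2π·100 = 628.3 rad/s.
Step 2 — Component impedances:
  Z1: Z = 1/(jωC) = -j/(ω·C) = 0 - j17.94 Ω
  Z2: Z = R = 130 Ω
  Z3: Z = 1/(jωC) = -j/(ω·C) = 0 - j100.1 Ω
Step 3 — With open output, the series arm Z2 and the output shunt Z3 appear in series to ground: Z2 + Z3 = 130 - j100.1 Ω.
Step 4 — Parallel with input shunt Z1: Z_in = Z1 || (Z2 + Z3) = 1.357 - j16.71 Ω = 16.77∠-85.4° Ω.
Step 5 — Power factor: PF = cos(φ) = Re(Z)/|Z| = 1.3574/16.766 = 0.08096.
Step 6 — Type: Im(Z) = -16.71 ⇒ leading (phase φ = -85.4°).

PF = 0.08096 (leading, φ = -85.4°)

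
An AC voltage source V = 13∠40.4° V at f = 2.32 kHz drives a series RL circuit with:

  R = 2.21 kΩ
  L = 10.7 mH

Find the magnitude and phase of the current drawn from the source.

Step 1 — Angular frequency: ω = 2π·f = 2π·2320 = 1.458e+04 rad/s.
Step 2 — Component impedances:
  R: Z = R = 2210 Ω
  L: Z = jωL = j·1.458e+04·0.0107 = 0 + j156 Ω
Step 3 — Series combination: Z_total = R + L = 2210 + j156 Ω = 2215∠4.0° Ω.
Step 4 — Source phasor: V = 13∠40.4° V = 9.9 + j8.426 V.
Step 5 — Ohm's law: I = V / Z_total = (9.9 + j8.426) / (2210 + j156) = 0.004725 + j0.003479 A.
Step 6 — Convert to polar: |I| = 0.005868 A, ∠I = 36.4°.

I = 0.005868∠36.4° A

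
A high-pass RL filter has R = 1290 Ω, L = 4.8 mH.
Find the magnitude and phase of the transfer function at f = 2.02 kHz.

Step 1 — Angular frequency: ω = 2π·2020 = 1.269e+04 rad/s.
Step 2 — Transfer function: H(jω) = jωL/(R + jωL).
Step 3 — Numerator jωL = j·60.92; denominator R + jωL = 1290 + j60.92.
Step 4 — H = 0.002225 + j0.04712.
Step 5 — Magnitude: |H| = 0.04717 (-26.5 dB); phase: φ = 87.3°.

|H| = 0.04717 (-26.5 dB), φ = 87.3°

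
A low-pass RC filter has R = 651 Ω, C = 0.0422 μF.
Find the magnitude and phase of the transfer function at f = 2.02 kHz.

Step 1 — Angular frequency: ω = 2π·2020 = 1.269e+04 rad/s.
Step 2 — Transfer function: H(jω) = 1/(1 + jωRC).
Step 3 — Denominator: 1 + jωRC = 1 + j·1.269e+04·651·4.22e-08 = 1 + j0.3487.
Step 4 — H = 0.8916 - j0.3109.
Step 5 — Magnitude: |H| = 0.9442 (-0.5 dB); phase: φ = -19.2°.

|H| = 0.9442 (-0.5 dB), φ = -19.2°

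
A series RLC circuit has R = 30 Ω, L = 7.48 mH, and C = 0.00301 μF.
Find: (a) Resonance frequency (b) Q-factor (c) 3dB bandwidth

Step 1 — Resonance condition Im(Z)=0 gives ω₀ = 1/√(LC).
Step 2 — ω₀ = 1/√(0.00748·3.01e-09) = 2.107e+05 rad/s.
Step 3 — f₀ = ω₀/(2π) = 3.354e+04 Hz.
Step 4 — Series Q: Q = ω₀L/R = 2.107e+05·0.00748/30 = 52.55.
Step 5 — 3dB bandwidth: Δω = ω₀/Q = 4011 rad/s; BW = Δω/(2π) = 638.3 Hz.

(a) f₀ = 3.354e+04 Hz  (b) Q = 52.55  (c) BW = 638.3 Hz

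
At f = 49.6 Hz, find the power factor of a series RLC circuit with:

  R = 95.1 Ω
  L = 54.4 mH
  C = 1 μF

Step 1 — Angular frequency: ω = 2π·f = 2π·49.6 = 311.6 rad/s.
Step 2 — Component impedances:
  R: Z = R = 95.1 Ω
  L: Z = jωL = j·311.6·0.0544 = 0 + j16.95 Ω
  C: Z = 1/(jωC) = -j/(ω·C) = 0 - j3209 Ω
Step 3 — Series combination: Z_total = R + L + C = 95.1 - j3192 Ω = 3193∠-88.3° Ω.
Step 4 — Power factor: PF = cos(φ) = Re(Z)/|Z| = 95.1/3193 = 0.02978.
Step 5 — Type: Im(Z) = -3192 ⇒ leading (phase φ = -88.3°).

PF = 0.02978 (leading, φ = -88.3°)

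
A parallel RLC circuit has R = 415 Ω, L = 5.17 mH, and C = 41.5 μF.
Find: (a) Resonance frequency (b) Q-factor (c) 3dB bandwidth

Step 1 — Resonance: ω₀ = 1/√(LC) = 1/√(0.00517·4.15e-05) = 2159 rad/s.
Step 2 — f₀ = ω₀/(2π) = 343.6 Hz.
Step 3 — Parallel Q: Q = R/(ω₀L) = 415/(2159·0.00517) = 37.18.
Step 4 — Bandwidth: Δω = ω₀/Q = 58.06 rad/s; BW = Δω/(2π) = 9.241 Hz.

(a) f₀ = 343.6 Hz  (b) Q = 37.18  (c) BW = 9.241 Hz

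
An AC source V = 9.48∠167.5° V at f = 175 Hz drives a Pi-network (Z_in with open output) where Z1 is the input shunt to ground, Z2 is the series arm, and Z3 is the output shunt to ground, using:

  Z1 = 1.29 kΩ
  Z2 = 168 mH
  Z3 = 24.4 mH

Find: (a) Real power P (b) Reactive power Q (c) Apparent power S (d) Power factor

Step 1 — Angular frequency: ω = 2π·f = 2π·175 = 1100 rad/s.
Step 2 — Component impedances:
  Z1: Z = R = 1290 Ω
  Z2: Z = jωL = j·1100·0.168 = 0 + j184.7 Ω
  Z3: Z = jωL = j·1100·0.0244 = 0 + j26.83 Ω
Step 3 — With open output, the series arm Z2 and the output shunt Z3 appear in series to ground: Z2 + Z3 = 0 + j211.6 Ω.
Step 4 — Parallel with input shunt Z1: Z_in = Z1 || (Z2 + Z3) = 33.79 + j206 Ω = 208.8∠80.7° Ω.
Step 5 — Source phasor: V = 9.48∠167.5° V = -9.255 + j2.052 V.
Step 6 — Current: I = V / Z = 0.002524 + j0.04534 A = 0.04541∠86.8° A.
Step 7 — Complex power: S = V·I* = 0.06967 + j0.4248 VA.
Step 8 — Real power: P = Re(S) = 0.06967 W.
Step 9 — Reactive power: Q = Im(S) = 0.4248 VAR.
Step 10 — Apparent power: |S| = 0.4305 VA.
Step 11 — Power factor: PF = P/|S| = 0.1618 (lagging).

(a) P = 0.06967 W  (b) Q = 0.4248 VAR  (c) S = 0.4305 VA  (d) PF = 0.1618 (lagging)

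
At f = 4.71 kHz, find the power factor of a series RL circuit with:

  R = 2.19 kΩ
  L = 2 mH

Step 1 — Angular frequency: ω = 2π·f = 2π·4710 = 2.959e+04 rad/s.
Step 2 — Component impedances:
  R: Z = R = 2190 Ω
  L: Z = jωL = j·2.959e+04·0.002 = 0 + j59.19 Ω
Step 3 — Series combination: Z_total = R + L = 2190 + j59.19 Ω = 2191∠1.5° Ω.
Step 4 — Power factor: PF = cos(φ) = Re(Z)/|Z| = 2190/2190.8 = 0.9996.
Step 5 — Type: Im(Z) = 59.19 ⇒ lagging (phase φ = 1.5°).

PF = 0.9996 (lagging, φ = 1.5°)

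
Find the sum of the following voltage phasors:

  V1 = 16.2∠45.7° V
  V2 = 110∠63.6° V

Step 1 — Convert each phasor to rectangular form:
  V1 = 16.2·(cos(45.7°) + j·sin(45.7°)) = 11.31 + j11.59 V
  V2 = 110·(cos(63.6°) + j·sin(63.6°)) = 48.91 + j98.53 V
Step 2 — Sum components: V_total = 60.22 + j110.1 V.
Step 3 — Convert to polar: |V_total| = 125.5 V, ∠V_total = 61.3°.

V_total = 125.5∠61.3° V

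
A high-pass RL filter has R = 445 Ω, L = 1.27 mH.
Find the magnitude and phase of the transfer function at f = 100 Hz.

Step 1 — Angular frequency: ω = 2π·100 = 628.3 rad/s.
Step 2 — Transfer function: H(jω) = jωL/(R + jωL).
Step 3 — Numerator jωL = j·0.798; denominator R + jωL = 445 + j0.798.
Step 4 — H = 3.215e-06 + j0.001793.
Step 5 — Magnitude: |H| = 0.001793 (-54.9 dB); phase: φ = 89.9°.

|H| = 0.001793 (-54.9 dB), φ = 89.9°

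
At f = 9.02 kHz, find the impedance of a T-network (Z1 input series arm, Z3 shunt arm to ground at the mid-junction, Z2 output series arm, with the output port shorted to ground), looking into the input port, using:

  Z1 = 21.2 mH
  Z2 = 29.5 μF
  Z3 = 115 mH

Step 1 — Angular frequency: ω = 2π·f = 2π·9020 = 5.667e+04 rad/s.
Step 2 — Component impedances:
  Z1: Z = jωL = j·5.667e+04·0.0212 = 0 + j1201 Ω
  Z2: Z = 1/(jωC) = -j/(ω·C) = 0 - j0.5981 Ω
  Z3: Z = jωL = j·5.667e+04·0.115 = 0 + j6518 Ω
Step 3 — With the output port shorted to ground, the output series arm Z2 runs from the junction to ground; the shunt arm Z3 also runs from the junction to ground. They appear in parallel: Z3 || Z2 = 0 - j0.5982 Ω.
Step 4 — Series with input arm Z1: Z_in = Z1 + (Z3 || Z2) = 0 + j1201 Ω = 1201∠90.0° Ω.

Z = 0 + j1201 Ω = 1201∠90.0° Ω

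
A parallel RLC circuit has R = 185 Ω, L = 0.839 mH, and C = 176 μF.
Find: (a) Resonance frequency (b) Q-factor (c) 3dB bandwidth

Step 1 — Resonance: ω₀ = 1/√(LC) = 1/√(0.000839·0.000176) = 2602 rad/s.
Step 2 — f₀ = ω₀/(2π) = 414.2 Hz.
Step 3 — Parallel Q: Q = R/(ω₀L) = 185/(2602·0.000839) = 84.73.
Step 4 — Bandwidth: Δω = ω₀/Q = 30.71 rad/s; BW = Δω/(2π) = 4.888 Hz.

(a) f₀ = 414.2 Hz  (b) Q = 84.73  (c) BW = 4.888 Hz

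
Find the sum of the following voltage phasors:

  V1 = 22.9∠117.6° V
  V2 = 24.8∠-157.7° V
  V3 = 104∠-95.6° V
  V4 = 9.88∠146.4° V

Step 1 — Convert each phasor to rectangular form:
  V1 = 22.9·(cos(117.6°) + j·sin(117.6°)) = -10.61 + j20.29 V
  V2 = 24.8·(cos(-157.7°) + j·sin(-157.7°)) = -22.95 - j9.411 V
  V3 = 104·(cos(-95.6°) + j·sin(-95.6°)) = -10.15 - j103.5 V
  V4 = 9.88·(cos(146.4°) + j·sin(146.4°)) = -8.229 + j5.468 V
Step 2 — Sum components: V_total = -51.93 - j87.15 V.
Step 3 — Convert to polar: |V_total| = 101.5 V, ∠V_total = -120.8°.

V_total = 101.5∠-120.8° V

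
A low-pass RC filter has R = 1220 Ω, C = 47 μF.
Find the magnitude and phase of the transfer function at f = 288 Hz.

Step 1 — Angular frequency: ω = 2π·288 = 1810 rad/s.
Step 2 — Transfer function: H(jω) = 1/(1 + jωRC).
Step 3 — Denominator: 1 + jωRC = 1 + j·1810·1220·4.7e-05 = 1 + j103.8.
Step 4 — H = 9.288e-05 - j0.009637.
Step 5 — Magnitude: |H| = 0.009637 (-40.3 dB); phase: φ = -89.4°.

|H| = 0.009637 (-40.3 dB), φ = -89.4°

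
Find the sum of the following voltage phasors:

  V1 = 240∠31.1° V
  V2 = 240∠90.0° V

Step 1 — Convert each phasor to rectangular form:
  V1 = 240·(cos(31.1°) + j·sin(31.1°)) = 205.5 + j124 V
  V2 = 240·(cos(90.0°) + j·sin(90.0°)) = 0 + j240 V
Step 2 — Sum components: V_total = 205.5 + j364 V.
Step 3 — Convert to polar: |V_total| = 418 V, ∠V_total = 60.5°.

V_total = 418∠60.5° V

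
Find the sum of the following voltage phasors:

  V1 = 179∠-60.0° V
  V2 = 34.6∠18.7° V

Step 1 — Convert each phasor to rectangular form:
  V1 = 179·(cos(-60.0°) + j·sin(-60.0°)) = 89.5 - j155 V
  V2 = 34.6·(cos(18.7°) + j·sin(18.7°)) = 32.77 + j11.09 V
Step 2 — Sum components: V_total = 122.3 - j143.9 V.
Step 3 — Convert to polar: |V_total| = 188.9 V, ∠V_total = -49.7°.

V_total = 188.9∠-49.7° V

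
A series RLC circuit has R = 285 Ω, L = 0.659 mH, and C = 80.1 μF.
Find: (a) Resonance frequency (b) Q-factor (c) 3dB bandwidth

Step 1 — Resonance: ω₀ = 1/√(LC) = 1/√(0.000659·8.01e-05) = 4353 rad/s.
Step 2 — f₀ = ω₀/(2π) = 692.7 Hz.
Step 3 — Series Q: Q = ω₀L/R = 4353·0.000659/285 = 0.01006.
Step 4 — Bandwidth: Δω = ω₀/Q = 4.325e+05 rad/s; BW = Δω/(2π) = 6.883e+04 Hz.

(a) f₀ = 692.7 Hz  (b) Q = 0.01006  (c) BW = 6.883e+04 Hz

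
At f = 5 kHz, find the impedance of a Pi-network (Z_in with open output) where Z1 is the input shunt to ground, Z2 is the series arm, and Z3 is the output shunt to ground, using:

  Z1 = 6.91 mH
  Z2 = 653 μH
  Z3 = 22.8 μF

Step 1 — Angular frequency: ω = 2π·f = 2π·5000 = 3.142e+04 rad/s.
Step 2 — Component impedances:
  Z1: Z = jωL = j·3.142e+04·0.00691 = 0 + j217.1 Ω
  Z2: Z = jωL = j·3.142e+04·0.000653 = 0 + j20.51 Ω
  Z3: Z = 1/(jωC) = -j/(ω·C) = 0 - j1.396 Ω
Step 3 — With open output, the series arm Z2 and the output shunt Z3 appear in series to ground: Z2 + Z3 = 0 + j19.12 Ω.
Step 4 — Parallel with input shunt Z1: Z_in = Z1 || (Z2 + Z3) = 0 + j17.57 Ω = 17.57∠90.0° Ω.

Z = 0 + j17.57 Ω = 17.57∠90.0° Ω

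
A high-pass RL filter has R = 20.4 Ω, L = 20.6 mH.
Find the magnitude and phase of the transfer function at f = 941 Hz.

Step 1 — Angular frequency: ω = 2π·941 = 5912 rad/s.
Step 2 — Transfer function: H(jω) = jωL/(R + jωL).
Step 3 — Numerator jωL = j·121.8; denominator R + jωL = 20.4 + j121.8.
Step 4 — H = 0.9727 + j0.1629.
Step 5 — Magnitude: |H| = 0.9863 (-0.1 dB); phase: φ = 9.5°.

|H| = 0.9863 (-0.1 dB), φ = 9.5°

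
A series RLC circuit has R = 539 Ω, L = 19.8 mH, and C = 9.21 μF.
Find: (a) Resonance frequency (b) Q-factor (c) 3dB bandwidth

Step 1 — Resonance: ω₀ = 1/√(LC) = 1/√(0.0198·9.21e-06) = 2342 rad/s.
Step 2 — f₀ = ω₀/(2π) = 372.7 Hz.
Step 3 — Series Q: Q = ω₀L/R = 2342·0.0198/539 = 0.08602.
Step 4 — Bandwidth: Δω = ω₀/Q = 2.722e+04 rad/s; BW = Δω/(2π) = 4333 Hz.

(a) f₀ = 372.7 Hz  (b) Q = 0.08602  (c) BW = 4333 Hz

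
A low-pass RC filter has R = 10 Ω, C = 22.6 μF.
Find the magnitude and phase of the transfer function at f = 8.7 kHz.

Step 1 — Angular frequency: ω = 2π·8700 = 5.466e+04 rad/s.
Step 2 — Transfer function: H(jω) = 1/(1 + jωRC).
Step 3 — Denominator: 1 + jωRC = 1 + j·5.466e+04·10·2.26e-05 = 1 + j12.35.
Step 4 — H = 0.00651 - j0.08042.
Step 5 — Magnitude: |H| = 0.08068 (-21.9 dB); phase: φ = -85.4°.

|H| = 0.08068 (-21.9 dB), φ = -85.4°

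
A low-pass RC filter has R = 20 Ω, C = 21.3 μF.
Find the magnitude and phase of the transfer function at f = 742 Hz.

Step 1 — Angular frequency: ω = 2π·742 = 4662 rad/s.
Step 2 — Transfer function: H(jω) = 1/(1 + jωRC).
Step 3 — Denominator: 1 + jωRC = 1 + j·4662·20·2.13e-05 = 1 + j1.986.
Step 4 — H = 0.2022 - j0.4017.
Step 5 — Magnitude: |H| = 0.4497 (-6.9 dB); phase: φ = -63.3°.

|H| = 0.4497 (-6.9 dB), φ = -63.3°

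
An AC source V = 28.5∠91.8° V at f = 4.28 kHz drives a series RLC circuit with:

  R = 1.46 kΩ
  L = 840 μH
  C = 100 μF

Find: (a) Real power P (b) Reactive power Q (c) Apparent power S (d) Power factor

Step 1 — Angular frequency: ω = 2π·f = 2π·4280 = 2.689e+04 rad/s.
Step 2 — Component impedances:
  R: Z = R = 1460 Ω
  L: Z = jωL = j·2.689e+04·0.00084 = 0 + j22.59 Ω
  C: Z = 1/(jωC) = -j/(ω·C) = 0 - j0.3719 Ω
Step 3 — Series combination: Z_total = R + L + C = 1460 + j22.22 Ω = 1460∠0.9° Ω.
Step 4 — Source phasor: V = 28.5∠91.8° V = -0.8952 + j28.49 V.
Step 5 — Current: I = V / Z = -0.0003162 + j0.01952 A = 0.01952∠90.9° A.
Step 6 — Complex power: S = V·I* = 0.5562 + j0.008464 VA.
Step 7 — Real power: P = Re(S) = 0.5562 W.
Step 8 — Reactive power: Q = Im(S) = 0.008464 VAR.
Step 9 — Apparent power: |S| = 0.5563 VA.
Step 10 — Power factor: PF = P/|S| = 0.9999 (lagging).

(a) P = 0.5562 W  (b) Q = 0.008464 VAR  (c) S = 0.5563 VA  (d) PF = 0.9999 (lagging)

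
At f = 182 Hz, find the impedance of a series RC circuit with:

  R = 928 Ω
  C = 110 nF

Step 1 — Angular frequency: ω = 2π·f = 2π·182 = 1144 rad/s.
Step 2 — Component impedances:
  R: Z = R = 928 Ω
  C: Z = 1/(jωC) = -j/(ω·C) = 0 - j7950 Ω
Step 3 — Series combination: Z_total = R + C = 928 - j7950 Ω = 8004∠-83.3° Ω.

Z = 928 - j7950 Ω = 8004∠-83.3° Ω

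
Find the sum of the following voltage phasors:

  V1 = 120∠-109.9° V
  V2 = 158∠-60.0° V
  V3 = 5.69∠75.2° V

Step 1 — Convert each phasor to rectangular form:
  V1 = 120·(cos(-109.9°) + j·sin(-109.9°)) = -40.85 - j112.8 V
  V2 = 158·(cos(-60.0°) + j·sin(-60.0°)) = 79 - j136.8 V
  V3 = 5.69·(cos(75.2°) + j·sin(75.2°)) = 1.453 + j5.501 V
Step 2 — Sum components: V_total = 39.61 - j244.2 V.
Step 3 — Convert to polar: |V_total| = 247.4 V, ∠V_total = -80.8°.

V_total = 247.4∠-80.8° V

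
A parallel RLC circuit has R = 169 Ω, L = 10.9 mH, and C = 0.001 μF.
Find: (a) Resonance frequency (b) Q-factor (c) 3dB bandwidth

Step 1 — Resonance: ω₀ = 1/√(LC) = 1/√(0.0109·1e-09) = 3.029e+05 rad/s.
Step 2 — f₀ = ω₀/(2π) = 4.821e+04 Hz.
Step 3 — Parallel Q: Q = R/(ω₀L) = 169/(3.029e+05·0.0109) = 0.05119.
Step 4 — Bandwidth: Δω = ω₀/Q = 5.917e+06 rad/s; BW = Δω/(2π) = 9.417e+05 Hz.

(a) f₀ = 4.821e+04 Hz  (b) Q = 0.05119  (c) BW = 9.417e+05 Hz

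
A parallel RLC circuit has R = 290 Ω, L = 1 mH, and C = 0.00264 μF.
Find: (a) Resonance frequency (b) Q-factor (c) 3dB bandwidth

Step 1 — Resonance: ω₀ = 1/√(LC) = 1/√(0.001·2.64e-09) = 6.155e+05 rad/s.
Step 2 — f₀ = ω₀/(2π) = 9.795e+04 Hz.
Step 3 — Parallel Q: Q = R/(ω₀L) = 290/(6.155e+05·0.001) = 0.4712.
Step 4 — Bandwidth: Δω = ω₀/Q = 1.306e+06 rad/s; BW = Δω/(2π) = 2.079e+05 Hz.

(a) f₀ = 9.795e+04 Hz  (b) Q = 0.4712  (c) BW = 2.079e+05 Hz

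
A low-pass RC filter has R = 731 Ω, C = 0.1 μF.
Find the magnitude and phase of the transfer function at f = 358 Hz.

Step 1 — Angular frequency: ω = 2π·358 = 2249 rad/s.
Step 2 — Transfer function: H(jω) = 1/(1 + jωRC).
Step 3 — Denominator: 1 + jωRC = 1 + j·2249·731·1e-07 = 1 + j0.1644.
Step 4 — H = 0.9737 - j0.1601.
Step 5 — Magnitude: |H| = 0.9867 (-0.1 dB); phase: φ = -9.3°.

|H| = 0.9867 (-0.1 dB), φ = -9.3°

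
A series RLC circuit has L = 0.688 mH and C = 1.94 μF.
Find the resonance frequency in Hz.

Step 1 — Resonance condition Im(Z)=0 gives ω₀ = 1/√(LC).
Step 2 — ω₀ = 1/√(0.000688·1.94e-06) = 2.737e+04 rad/s.
Step 3 — f₀ = ω₀/(2π) = 4356 Hz.

f₀ = 4356 Hz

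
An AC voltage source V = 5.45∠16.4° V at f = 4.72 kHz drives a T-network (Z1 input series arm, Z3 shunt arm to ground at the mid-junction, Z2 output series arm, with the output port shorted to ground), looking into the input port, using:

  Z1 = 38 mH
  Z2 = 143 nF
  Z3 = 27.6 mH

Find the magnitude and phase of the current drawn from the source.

Step 1 — Angular frequency: ω = 2π·f = 2π·4720 = 2.966e+04 rad/s.
Step 2 — Component impedances:
  Z1: Z = jωL = j·2.966e+04·0.038 = 0 + j1127 Ω
  Z2: Z = 1/(jωC) = -j/(ω·C) = 0 - j235.8 Ω
  Z3: Z = jωL = j·2.966e+04·0.0276 = 0 + j818.5 Ω
Step 3 — With the output port shorted to ground, the output series arm Z2 runs from the junction to ground; the shunt arm Z3 also runs from the junction to ground. They appear in parallel: Z3 || Z2 = 0 - j331.2 Ω.
Step 4 — Series with input arm Z1: Z_in = Z1 + (Z3 || Z2) = 0 + j795.7 Ω = 795.7∠90.0° Ω.
Step 5 — Source phasor: V = 5.45∠16.4° V = 5.228 + j1.539 V.
Step 6 — Ohm's law: I = V / Z_total = (5.228 + j1.539) / (0 + j795.7) = 0.001934 - j0.00657 A.
Step 7 — Convert to polar: |I| = 0.006849 A, ∠I = -73.6°.

I = 0.006849∠-73.6° A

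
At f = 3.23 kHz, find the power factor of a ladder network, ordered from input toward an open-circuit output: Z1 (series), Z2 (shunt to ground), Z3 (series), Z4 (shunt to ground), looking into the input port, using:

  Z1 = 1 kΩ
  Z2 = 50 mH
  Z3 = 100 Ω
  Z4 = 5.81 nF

Step 1 — Angular frequency: ω = 2π·f = 2π·3230 = 2.029e+04 rad/s.
Step 2 — Component impedances:
  Z1: Z = R = 1000 Ω
  Z2: Z = jωL = j·2.029e+04·0.05 = 0 + j1015 Ω
  Z3: Z = R = 100 Ω
  Z4: Z = 1/(jωC) = -j/(ω·C) = 0 - j8481 Ω
Step 3 — Ladder network (open output): work backward from the far end, alternating series and parallel combinations. Z_in = 1002 + j1153 Ω = 1527∠49.0° Ω.
Step 4 — Power factor: PF = cos(φ) = Re(Z)/|Z| = 1001.8/1527.2 = 0.656.
Step 5 — Type: Im(Z) = 1153 ⇒ lagging (phase φ = 49.0°).

PF = 0.656 (lagging, φ = 49.0°)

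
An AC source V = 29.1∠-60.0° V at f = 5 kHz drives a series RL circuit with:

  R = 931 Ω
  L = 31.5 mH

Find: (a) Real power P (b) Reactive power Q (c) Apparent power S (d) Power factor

Step 1 — Angular frequency: ω = 2π·f = 2π·5000 = 3.142e+04 rad/s.
Step 2 — Component impedances:
  R: Z = R = 931 Ω
  L: Z = jωL = j·3.142e+04·0.0315 = 0 + j989.6 Ω
Step 3 — Series combination: Z_total = R + L = 931 + j989.6 Ω = 1359∠46.7° Ω.
Step 4 — Source phasor: V = 29.1∠-60.0° V = 14.55 - j25.2 V.
Step 5 — Current: I = V / Z = -0.006172 - j0.02051 A = 0.02142∠-106.7° A.
Step 6 — Complex power: S = V·I* = 0.4271 + j0.4539 VA.
Step 7 — Real power: P = Re(S) = 0.4271 W.
Step 8 — Reactive power: Q = Im(S) = 0.4539 VAR.
Step 9 — Apparent power: |S| = 0.6232 VA.
Step 10 — Power factor: PF = P/|S| = 0.6852 (lagging).

(a) P = 0.4271 W  (b) Q = 0.4539 VAR  (c) S = 0.6232 VA  (d) PF = 0.6852 (lagging)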